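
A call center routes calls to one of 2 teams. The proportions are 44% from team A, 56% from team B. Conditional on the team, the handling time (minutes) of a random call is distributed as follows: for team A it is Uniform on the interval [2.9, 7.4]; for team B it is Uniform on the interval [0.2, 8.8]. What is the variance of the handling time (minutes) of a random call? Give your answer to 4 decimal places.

Per component, A: μ=5.15, E[X²]=28.21; B: μ=4.5, E[X²]=26.4133.
E[X] = 0.44·5.15 + 0.56·4.5 = 4.786.
E[X²] = 0.44·28.21 + 0.56·26.4133 = 27.2039.
Var(X) = E[X²] − (E[X])² = 27.2039 − 22.9058 = 4.29807.

4.2981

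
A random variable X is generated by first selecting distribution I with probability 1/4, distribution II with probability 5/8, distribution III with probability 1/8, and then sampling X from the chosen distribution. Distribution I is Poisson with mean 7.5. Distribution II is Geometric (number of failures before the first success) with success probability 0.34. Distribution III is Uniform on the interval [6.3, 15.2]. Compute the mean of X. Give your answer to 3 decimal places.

Component means — I: 7.5; II: 1.94118; III: 10.75.
E[X] = 0.25·7.5 + 0.625·1.94118 + 0.125·10.75 = 4.43199.

4.432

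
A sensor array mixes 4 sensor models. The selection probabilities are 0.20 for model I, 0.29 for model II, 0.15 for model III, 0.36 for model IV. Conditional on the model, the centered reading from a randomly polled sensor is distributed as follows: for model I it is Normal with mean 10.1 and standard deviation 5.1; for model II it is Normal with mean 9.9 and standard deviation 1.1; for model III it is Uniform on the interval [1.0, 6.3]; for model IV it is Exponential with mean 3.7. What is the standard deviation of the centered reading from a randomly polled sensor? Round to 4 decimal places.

4.5546

Per component, I: μ=10.1, E[X²]=128.02; II: μ=9.9, E[X²]=99.22; III: μ=3.65, E[X²]=15.6633; IV: μ=3.7, E[X²]=27.38.
E[X] = 0.2·10.1 + 0.29·9.9 + 0.15·3.65 + 0.36·3.7 = 6.7705.
E[X²] = 0.2·128.02 + 0.29·99.22 + 0.15·15.6633 + 0.36·27.38 = 66.5841.
Var(X) = E[X²] − (E[X])² = 66.5841 − 45.8397 = 20.7444.
SD(X) = √20.7444 = 4.55461.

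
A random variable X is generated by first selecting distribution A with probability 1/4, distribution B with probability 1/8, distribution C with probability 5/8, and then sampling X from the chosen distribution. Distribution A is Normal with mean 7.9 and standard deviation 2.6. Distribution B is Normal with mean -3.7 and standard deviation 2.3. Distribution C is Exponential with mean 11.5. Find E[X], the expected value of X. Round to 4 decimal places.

Component means — A: 7.9; B: -3.7; C: 11.5.
E[X] = 0.25·7.9 + 0.125·-3.7 + 0.625·11.5 = 8.7.

8.7000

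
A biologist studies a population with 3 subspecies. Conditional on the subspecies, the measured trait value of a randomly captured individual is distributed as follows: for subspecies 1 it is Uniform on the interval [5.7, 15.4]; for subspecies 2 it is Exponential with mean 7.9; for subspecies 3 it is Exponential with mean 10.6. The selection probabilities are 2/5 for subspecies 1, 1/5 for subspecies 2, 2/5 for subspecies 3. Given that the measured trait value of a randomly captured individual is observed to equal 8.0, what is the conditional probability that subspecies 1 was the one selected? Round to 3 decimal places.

0.605

Likelihoods f(8.0 | ·): 1: 0.103093; 2: 0.0459813; 3: 0.0443532.
Posterior ∝ prior × likelihood. Numerator for 1: 0.4·0.103093 = 0.0412371.
Normalizing constant: 0.4·0.103093 + 0.2·0.0459813 + 0.4·0.0443532 = 0.0681746.
P(1 | observation) = 0.0412371 / 0.0681746 = 0.604875.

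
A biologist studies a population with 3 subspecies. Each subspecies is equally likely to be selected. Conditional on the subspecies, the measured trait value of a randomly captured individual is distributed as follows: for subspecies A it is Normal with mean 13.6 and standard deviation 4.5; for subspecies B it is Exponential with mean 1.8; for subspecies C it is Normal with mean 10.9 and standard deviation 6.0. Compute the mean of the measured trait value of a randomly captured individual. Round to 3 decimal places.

8.767

Component means — A: 13.6; B: 1.8; C: 10.9.
E[X] = 0.333333·13.6 + 0.333333·1.8 + 0.333333·10.9 = 8.76667.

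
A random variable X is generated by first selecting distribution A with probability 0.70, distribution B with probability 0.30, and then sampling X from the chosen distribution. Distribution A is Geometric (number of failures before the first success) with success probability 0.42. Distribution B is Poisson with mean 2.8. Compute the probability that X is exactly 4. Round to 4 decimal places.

Conditional on each component, P(X = 4): A: 0.0475293; B: 0.155739.
By total probability, P(X = 4) = 0.7·0.0475293 + 0.3·0.155739 = 0.0799921.

0.0800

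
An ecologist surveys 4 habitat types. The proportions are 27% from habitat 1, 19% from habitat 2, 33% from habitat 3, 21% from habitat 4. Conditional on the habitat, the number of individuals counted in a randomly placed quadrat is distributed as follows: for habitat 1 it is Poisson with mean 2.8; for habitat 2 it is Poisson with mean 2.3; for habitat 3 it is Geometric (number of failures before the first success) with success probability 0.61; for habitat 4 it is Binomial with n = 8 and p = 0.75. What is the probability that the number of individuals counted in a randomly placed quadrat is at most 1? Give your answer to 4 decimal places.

0.4051

Conditional on each habitat, P(X ≤ 1): 1: 0.231078; 2: 0.330854; 3: 0.8479; 4: 0.00038147.
By total probability, P(X ≤ 1) = 0.27·0.231078 + 0.19·0.330854 + 0.33·0.8479 + 0.21·0.00038147 = 0.405141.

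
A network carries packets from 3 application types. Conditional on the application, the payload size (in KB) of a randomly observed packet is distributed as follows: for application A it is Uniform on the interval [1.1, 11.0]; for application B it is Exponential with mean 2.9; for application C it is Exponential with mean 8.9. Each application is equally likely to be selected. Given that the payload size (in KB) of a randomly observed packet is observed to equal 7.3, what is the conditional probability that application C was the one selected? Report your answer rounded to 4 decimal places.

0.2775

Likelihoods f(7.3 | ·): A: 0.10101; B: 0.0278213; C: 0.0494756.
Posterior ∝ prior × likelihood. Numerator for C: 0.333333·0.0494756 = 0.0164919.
Normalizing constant: 0.333333·0.10101 + 0.333333·0.0278213 + 0.333333·0.0494756 = 0.0594357.
P(C | observation) = 0.0164919 / 0.0594357 = 0.277474.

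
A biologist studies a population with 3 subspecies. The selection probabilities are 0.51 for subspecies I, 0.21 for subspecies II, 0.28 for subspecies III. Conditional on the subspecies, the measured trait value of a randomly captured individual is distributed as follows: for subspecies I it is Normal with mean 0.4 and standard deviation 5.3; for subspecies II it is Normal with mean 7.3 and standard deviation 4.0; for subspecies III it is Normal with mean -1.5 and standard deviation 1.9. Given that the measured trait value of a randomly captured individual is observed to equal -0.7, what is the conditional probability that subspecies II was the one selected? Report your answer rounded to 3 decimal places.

Likelihoods f(-0.7 | ·): I: 0.0736683; II: 0.0134977; III: 0.192158.
Posterior ∝ prior × likelihood. Numerator for II: 0.21·0.0134977 = 0.00283453.
Normalizing constant: 0.51·0.0736683 + 0.21·0.0134977 + 0.28·0.192158 = 0.0942097.
P(II | observation) = 0.00283453 / 0.0942097 = 0.0300874.

0.030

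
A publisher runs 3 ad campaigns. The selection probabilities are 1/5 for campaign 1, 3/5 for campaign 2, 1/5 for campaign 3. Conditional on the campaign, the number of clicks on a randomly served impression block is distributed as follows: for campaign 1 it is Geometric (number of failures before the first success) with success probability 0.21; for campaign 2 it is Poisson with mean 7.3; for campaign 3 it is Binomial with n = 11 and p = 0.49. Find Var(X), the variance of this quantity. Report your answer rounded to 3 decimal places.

Per component, 1: μ=3.7619, E[X²]=32.0658; 2: μ=7.3, E[X²]=60.59; 3: μ=5.39, E[X²]=31.801.
E[X] = 0.2·3.7619 + 0.6·7.3 + 0.2·5.39 = 6.21038.
E[X²] = 0.2·32.0658 + 0.6·60.59 + 0.2·31.801 = 49.1274.
Var(X) = E[X²] − (E[X])² = 49.1274 − 38.5688 = 10.5585.

10.559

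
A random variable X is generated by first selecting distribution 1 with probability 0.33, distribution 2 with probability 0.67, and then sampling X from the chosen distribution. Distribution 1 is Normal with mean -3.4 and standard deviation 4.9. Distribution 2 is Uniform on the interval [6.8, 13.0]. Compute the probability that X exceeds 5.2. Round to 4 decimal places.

0.6831

Conditional on each component, P(X > 5.2): 1: 0.0396209; 2: 1.
By total probability, P(X > 5.2) = 0.33·0.0396209 + 0.67·1 = 0.683075.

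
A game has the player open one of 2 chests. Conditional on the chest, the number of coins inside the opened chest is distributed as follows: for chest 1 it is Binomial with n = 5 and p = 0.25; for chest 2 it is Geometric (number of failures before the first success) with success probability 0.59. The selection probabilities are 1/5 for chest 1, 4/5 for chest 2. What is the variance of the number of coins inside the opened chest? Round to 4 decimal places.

1.1791

Per component, 1: μ=1.25, E[X²]=2.5; 2: μ=0.694915, E[X²]=1.66073.
E[X] = 0.2·1.25 + 0.8·0.694915 = 0.805932.
E[X²] = 0.2·2.5 + 0.8·1.66073 = 1.82858.
Var(X) = E[X²] − (E[X])² = 1.82858 − 0.649527 = 1.17906.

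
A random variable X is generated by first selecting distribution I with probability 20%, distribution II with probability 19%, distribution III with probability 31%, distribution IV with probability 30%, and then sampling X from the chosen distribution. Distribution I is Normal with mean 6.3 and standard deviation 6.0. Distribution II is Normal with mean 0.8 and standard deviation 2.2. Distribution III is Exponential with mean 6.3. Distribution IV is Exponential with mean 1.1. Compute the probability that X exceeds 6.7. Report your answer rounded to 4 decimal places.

Conditional on each component, P(X > 6.7): I: 0.473424; II: 0.00366116; III: 0.345248; IV: 0.00226335.
By total probability, P(X > 6.7) = 0.2·0.473424 + 0.19·0.00366116 + 0.31·0.345248 + 0.3·0.00226335 = 0.203086.

0.2031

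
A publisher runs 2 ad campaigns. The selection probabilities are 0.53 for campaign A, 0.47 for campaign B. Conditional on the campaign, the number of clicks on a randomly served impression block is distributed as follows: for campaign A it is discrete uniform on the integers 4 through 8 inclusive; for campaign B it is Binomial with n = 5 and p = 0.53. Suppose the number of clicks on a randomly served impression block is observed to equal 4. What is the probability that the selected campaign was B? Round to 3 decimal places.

0.451

Likelihoods P(X=4 | ·): A: 0.2; B: 0.185426.
Posterior ∝ prior × likelihood. Numerator for B: 0.47·0.185426 = 0.0871504.
Normalizing constant: 0.53·0.2 + 0.47·0.185426 = 0.19315.
P(B | observation) = 0.0871504 / 0.19315 = 0.451205.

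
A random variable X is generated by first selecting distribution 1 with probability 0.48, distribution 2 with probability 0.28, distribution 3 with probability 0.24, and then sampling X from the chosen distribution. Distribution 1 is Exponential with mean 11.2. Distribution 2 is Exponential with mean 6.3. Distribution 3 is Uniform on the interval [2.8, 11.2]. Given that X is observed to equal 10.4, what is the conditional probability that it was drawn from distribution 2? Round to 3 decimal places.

Likelihoods f(10.4 | ·): 1: 0.0352784; 2: 0.0304599; 3: 0.119048.
Posterior ∝ prior × likelihood. Numerator for 2: 0.28·0.0304599 = 0.00852878.
Normalizing constant: 0.48·0.0352784 + 0.28·0.0304599 + 0.24·0.119048 = 0.0540338.
P(2 | observation) = 0.00852878 / 0.0540338 = 0.157841.

0.158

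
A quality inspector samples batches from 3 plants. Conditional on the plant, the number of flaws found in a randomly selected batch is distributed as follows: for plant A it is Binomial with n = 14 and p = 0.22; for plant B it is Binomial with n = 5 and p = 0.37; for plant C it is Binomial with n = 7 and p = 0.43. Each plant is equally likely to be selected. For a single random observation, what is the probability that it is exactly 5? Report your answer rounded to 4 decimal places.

Conditional on each plant, P(X = 5): A: 0.110263; B: 0.0069344; C: 0.100302.
By total probability, P(X = 5) = 0.333333·0.110263 + 0.333333·0.0069344 + 0.333333·0.100302 = 0.0724999.

0.0725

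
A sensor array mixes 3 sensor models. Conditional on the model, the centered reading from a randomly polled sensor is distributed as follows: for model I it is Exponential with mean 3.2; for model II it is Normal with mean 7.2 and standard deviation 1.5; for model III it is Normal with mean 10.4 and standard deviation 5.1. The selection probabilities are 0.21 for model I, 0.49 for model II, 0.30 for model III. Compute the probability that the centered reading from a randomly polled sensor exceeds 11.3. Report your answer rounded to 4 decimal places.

0.1367

Conditional on each model, P(X > 11.3): I: 0.0292683; II: 0.00313484; III: 0.429962.
By total probability, P(X > 11.3) = 0.21·0.0292683 + 0.49·0.00313484 + 0.3·0.429962 = 0.136671.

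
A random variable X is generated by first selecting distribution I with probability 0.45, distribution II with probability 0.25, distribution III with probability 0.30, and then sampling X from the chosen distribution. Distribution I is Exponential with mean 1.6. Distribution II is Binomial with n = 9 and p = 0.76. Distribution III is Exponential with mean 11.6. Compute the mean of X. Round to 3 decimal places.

Component means — I: 1.6; II: 6.84; III: 11.6.
E[X] = 0.45·1.6 + 0.25·6.84 + 0.3·11.6 = 5.91.

5.910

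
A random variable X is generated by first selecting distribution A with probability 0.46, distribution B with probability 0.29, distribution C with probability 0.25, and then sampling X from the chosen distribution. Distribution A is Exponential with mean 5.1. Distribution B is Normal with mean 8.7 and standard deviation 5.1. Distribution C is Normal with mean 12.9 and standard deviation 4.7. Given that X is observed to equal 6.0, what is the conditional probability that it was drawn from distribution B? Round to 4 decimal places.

0.3601

Likelihoods f(6.0 | ·): A: 0.0604638; B: 0.0679952; C: 0.0288935.
Posterior ∝ prior × likelihood. Numerator for B: 0.29·0.0679952 = 0.0197186.
Normalizing constant: 0.46·0.0604638 + 0.29·0.0679952 + 0.25·0.0288935 = 0.0547553.
P(B | observation) = 0.0197186 / 0.0547553 = 0.360122.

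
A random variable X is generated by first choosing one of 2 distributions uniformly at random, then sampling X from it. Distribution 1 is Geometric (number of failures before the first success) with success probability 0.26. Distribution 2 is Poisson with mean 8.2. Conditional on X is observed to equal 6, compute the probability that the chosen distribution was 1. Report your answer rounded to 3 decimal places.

0.269

Likelihoods P(X=6 | ·): 1: 0.0426937; 2: 0.115967.
Posterior ∝ prior × likelihood. Numerator for 1: 0.5·0.0426937 = 0.0213468.
Normalizing constant: 0.5·0.0426937 + 0.5·0.115967 = 0.0793305.
P(1 | observation) = 0.0213468 / 0.0793305 = 0.269087.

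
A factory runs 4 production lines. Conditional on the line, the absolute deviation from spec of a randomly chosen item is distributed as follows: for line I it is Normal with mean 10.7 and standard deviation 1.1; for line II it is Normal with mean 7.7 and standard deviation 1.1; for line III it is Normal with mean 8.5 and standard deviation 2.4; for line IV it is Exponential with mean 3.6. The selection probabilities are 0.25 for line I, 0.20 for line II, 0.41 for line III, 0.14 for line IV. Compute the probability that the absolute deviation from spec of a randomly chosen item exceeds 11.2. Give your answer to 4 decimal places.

Conditional on each line, P(X > 11.2): I: 0.324718; II: 0.000731768; III: 0.130295; IV: 0.0445514.
By total probability, P(X > 11.2) = 0.25·0.324718 + 0.2·0.000731768 + 0.41·0.130295 + 0.14·0.0445514 = 0.140984.

0.1410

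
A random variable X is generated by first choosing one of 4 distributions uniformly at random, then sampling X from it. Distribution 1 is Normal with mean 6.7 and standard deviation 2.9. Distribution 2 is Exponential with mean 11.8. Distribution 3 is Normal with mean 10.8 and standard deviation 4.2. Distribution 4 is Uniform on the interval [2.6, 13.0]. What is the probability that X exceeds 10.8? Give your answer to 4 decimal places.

Conditional on each component, P(X > 10.8): 1: 0.0787113; 2: 0.400415; 3: 0.5; 4: 0.211538.
By total probability, P(X > 10.8) = 0.25·0.0787113 + 0.25·0.400415 + 0.25·0.5 + 0.25·0.211538 = 0.297666.

0.2977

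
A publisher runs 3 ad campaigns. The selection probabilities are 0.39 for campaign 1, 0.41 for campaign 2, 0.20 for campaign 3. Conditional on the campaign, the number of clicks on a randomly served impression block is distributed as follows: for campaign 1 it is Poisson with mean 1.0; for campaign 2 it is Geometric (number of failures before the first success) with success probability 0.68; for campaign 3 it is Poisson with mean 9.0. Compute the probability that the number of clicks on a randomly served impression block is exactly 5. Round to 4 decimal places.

Conditional on each campaign, P(X = 5): 1: 0.00306566; 2: 0.0022817; 3: 0.0607269.
By total probability, P(X = 5) = 0.39·0.00306566 + 0.41·0.0022817 + 0.2·0.0607269 = 0.0142765.

0.0143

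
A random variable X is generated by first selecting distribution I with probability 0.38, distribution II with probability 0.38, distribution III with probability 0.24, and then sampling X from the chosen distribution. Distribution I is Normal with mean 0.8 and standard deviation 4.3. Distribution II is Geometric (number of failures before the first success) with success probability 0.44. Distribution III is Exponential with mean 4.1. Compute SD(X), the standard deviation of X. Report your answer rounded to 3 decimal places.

3.730

Per component, I: μ=0.8, E[X²]=19.13; II: μ=1.27273, E[X²]=4.5124; III: μ=4.1, E[X²]=33.62.
E[X] = 0.38·0.8 + 0.38·1.27273 + 0.24·4.1 = 1.77164.
E[X²] = 0.38·19.13 + 0.38·4.5124 + 0.24·33.62 = 17.0529.
Var(X) = E[X²] − (E[X])² = 17.0529 − 3.1387 = 13.9142.
SD(X) = √13.9142 = 3.73018.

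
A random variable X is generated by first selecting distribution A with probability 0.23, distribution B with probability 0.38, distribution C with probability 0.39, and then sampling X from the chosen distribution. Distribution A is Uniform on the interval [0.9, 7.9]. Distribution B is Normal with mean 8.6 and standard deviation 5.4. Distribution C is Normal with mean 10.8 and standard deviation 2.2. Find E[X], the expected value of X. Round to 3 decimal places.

8.492

Component means — A: 4.4; B: 8.6; C: 10.8.
E[X] = 0.23·4.4 + 0.38·8.6 + 0.39·10.8 = 8.492.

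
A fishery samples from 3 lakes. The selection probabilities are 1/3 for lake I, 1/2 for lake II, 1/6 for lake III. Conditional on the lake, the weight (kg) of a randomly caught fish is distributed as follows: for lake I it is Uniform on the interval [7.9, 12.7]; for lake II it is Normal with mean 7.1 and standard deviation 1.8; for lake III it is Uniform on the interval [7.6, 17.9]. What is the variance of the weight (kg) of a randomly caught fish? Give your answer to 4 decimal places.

8.4338

Per component, I: μ=10.3, E[X²]=108.01; II: μ=7.1, E[X²]=53.65; III: μ=12.75, E[X²]=171.403.
E[X] = 0.333333·10.3 + 0.5·7.1 + 0.166667·12.75 = 9.10833.
E[X²] = 0.333333·108.01 + 0.5·53.65 + 0.166667·171.403 = 91.3956.
Var(X) = E[X²] − (E[X])² = 91.3956 − 82.9617 = 8.43382.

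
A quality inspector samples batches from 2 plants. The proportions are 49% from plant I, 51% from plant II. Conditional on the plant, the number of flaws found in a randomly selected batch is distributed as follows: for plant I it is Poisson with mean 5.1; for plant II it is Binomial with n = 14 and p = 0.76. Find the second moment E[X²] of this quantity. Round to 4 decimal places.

74.2831

For each component E[X²] = Var + (mean)², giving I: 31.11; II: 115.763.
Overall E[X²] = 0.49·31.11 + 0.51·115.763 = 74.2831.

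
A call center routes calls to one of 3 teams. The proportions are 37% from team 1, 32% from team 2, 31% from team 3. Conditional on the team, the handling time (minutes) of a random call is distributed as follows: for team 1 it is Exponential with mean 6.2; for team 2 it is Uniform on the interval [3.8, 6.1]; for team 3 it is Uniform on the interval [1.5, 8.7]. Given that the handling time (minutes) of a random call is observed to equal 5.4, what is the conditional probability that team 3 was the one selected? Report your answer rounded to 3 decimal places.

Likelihoods f(5.4 | ·): 1: 0.0675075; 2: 0.434783; 3: 0.138889.
Posterior ∝ prior × likelihood. Numerator for 3: 0.31·0.138889 = 0.0430556.
Normalizing constant: 0.37·0.0675075 + 0.32·0.434783 + 0.31·0.138889 = 0.207164.
P(3 | observation) = 0.0430556 / 0.207164 = 0.207833.

0.208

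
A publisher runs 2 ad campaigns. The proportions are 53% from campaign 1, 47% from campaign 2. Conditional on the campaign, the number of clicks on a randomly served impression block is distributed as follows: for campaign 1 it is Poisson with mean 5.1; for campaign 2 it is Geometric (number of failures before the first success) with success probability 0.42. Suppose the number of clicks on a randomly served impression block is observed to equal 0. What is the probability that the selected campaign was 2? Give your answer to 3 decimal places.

0.984

Likelihoods P(X=0 | ·): 1: 0.00609675; 2: 0.42.
Posterior ∝ prior × likelihood. Numerator for 2: 0.47·0.42 = 0.1974.
Normalizing constant: 0.53·0.00609675 + 0.47·0.42 = 0.200631.
P(2 | observation) = 0.1974 / 0.200631 = 0.983894.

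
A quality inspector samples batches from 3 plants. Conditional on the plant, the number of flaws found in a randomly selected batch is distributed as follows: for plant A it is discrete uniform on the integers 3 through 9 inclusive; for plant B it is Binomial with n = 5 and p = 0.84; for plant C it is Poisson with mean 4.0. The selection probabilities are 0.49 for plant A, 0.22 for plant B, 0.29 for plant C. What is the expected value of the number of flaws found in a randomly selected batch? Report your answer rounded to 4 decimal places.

5.0240

Component means — A: 6; B: 4.2; C: 4.
E[X] = 0.49·6 + 0.22·4.2 + 0.29·4 = 5.024.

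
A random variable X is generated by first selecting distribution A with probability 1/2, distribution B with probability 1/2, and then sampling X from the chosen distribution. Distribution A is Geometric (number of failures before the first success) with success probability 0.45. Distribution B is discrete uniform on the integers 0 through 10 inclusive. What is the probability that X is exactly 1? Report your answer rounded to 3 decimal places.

0.169

Conditional on each component, P(X = 1): A: 0.2475; B: 0.0909091.
By total probability, P(X = 1) = 0.5·0.2475 + 0.5·0.0909091 = 0.169205.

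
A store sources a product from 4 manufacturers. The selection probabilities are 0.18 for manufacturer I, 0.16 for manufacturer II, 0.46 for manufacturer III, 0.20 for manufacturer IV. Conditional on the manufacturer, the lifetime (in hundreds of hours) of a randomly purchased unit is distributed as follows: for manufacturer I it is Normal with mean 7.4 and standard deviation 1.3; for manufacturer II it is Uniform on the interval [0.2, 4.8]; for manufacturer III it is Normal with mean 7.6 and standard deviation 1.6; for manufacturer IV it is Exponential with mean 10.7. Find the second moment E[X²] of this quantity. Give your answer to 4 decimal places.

For each component E[X²] = Var + (mean)², giving I: 56.45; II: 8.01333; III: 60.32; IV: 228.98.
Overall E[X²] = 0.18·56.45 + 0.16·8.01333 + 0.46·60.32 + 0.2·228.98 = 84.9863.

84.9863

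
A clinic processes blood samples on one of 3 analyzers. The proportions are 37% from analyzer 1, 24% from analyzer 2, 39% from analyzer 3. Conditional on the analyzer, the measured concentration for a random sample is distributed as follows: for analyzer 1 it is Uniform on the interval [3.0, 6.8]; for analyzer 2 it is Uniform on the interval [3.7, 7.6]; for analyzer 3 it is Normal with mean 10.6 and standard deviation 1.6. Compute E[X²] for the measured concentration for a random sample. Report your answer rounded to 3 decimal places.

62.113

For each component E[X²] = Var + (mean)², giving 1: 25.2133; 2: 33.19; 3: 114.92.
Overall E[X²] = 0.37·25.2133 + 0.24·33.19 + 0.39·114.92 = 62.1133.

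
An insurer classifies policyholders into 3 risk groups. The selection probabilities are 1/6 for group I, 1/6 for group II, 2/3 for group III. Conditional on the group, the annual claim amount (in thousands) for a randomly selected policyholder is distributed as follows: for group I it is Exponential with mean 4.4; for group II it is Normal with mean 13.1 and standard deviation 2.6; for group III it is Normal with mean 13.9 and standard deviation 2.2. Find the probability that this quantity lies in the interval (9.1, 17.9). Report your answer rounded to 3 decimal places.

0.803

Conditional on each group, P(9.1 < X < 17.9): I: 0.109307; II: 0.905597; III: 0.95092.
By total probability, P(9.1 < X < 17.9) = 0.166667·0.109307 + 0.166667·0.905597 + 0.666667·0.95092 = 0.803098.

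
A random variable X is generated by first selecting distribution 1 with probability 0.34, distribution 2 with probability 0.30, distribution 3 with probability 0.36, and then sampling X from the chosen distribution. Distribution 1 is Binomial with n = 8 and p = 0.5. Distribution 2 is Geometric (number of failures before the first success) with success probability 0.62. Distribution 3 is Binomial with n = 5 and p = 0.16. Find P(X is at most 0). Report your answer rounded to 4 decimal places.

Conditional on each component, P(X ≤ 0): 1: 0.00390625; 2: 0.62; 3: 0.418212.
By total probability, P(X ≤ 0) = 0.34·0.00390625 + 0.3·0.62 + 0.36·0.418212 = 0.337884.

0.3379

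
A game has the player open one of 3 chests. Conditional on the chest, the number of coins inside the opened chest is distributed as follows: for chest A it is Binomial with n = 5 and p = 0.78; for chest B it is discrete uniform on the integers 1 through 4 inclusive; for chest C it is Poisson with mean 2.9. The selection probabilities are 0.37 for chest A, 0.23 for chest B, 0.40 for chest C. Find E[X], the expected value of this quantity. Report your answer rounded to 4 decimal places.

Component means — A: 3.9; B: 2.5; C: 2.9.
E[X] = 0.37·3.9 + 0.23·2.5 + 0.4·2.9 = 3.178.

3.1780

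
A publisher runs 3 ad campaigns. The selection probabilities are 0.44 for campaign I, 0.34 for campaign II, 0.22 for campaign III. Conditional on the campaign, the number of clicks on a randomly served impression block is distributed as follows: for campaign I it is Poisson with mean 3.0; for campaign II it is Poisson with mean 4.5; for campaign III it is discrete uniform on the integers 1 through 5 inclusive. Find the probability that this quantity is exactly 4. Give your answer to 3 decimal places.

Conditional on each campaign, P(X = 4): I: 0.168031; II: 0.189808; III: 0.2.
By total probability, P(X = 4) = 0.44·0.168031 + 0.34·0.189808 + 0.22·0.2 = 0.182468.

0.182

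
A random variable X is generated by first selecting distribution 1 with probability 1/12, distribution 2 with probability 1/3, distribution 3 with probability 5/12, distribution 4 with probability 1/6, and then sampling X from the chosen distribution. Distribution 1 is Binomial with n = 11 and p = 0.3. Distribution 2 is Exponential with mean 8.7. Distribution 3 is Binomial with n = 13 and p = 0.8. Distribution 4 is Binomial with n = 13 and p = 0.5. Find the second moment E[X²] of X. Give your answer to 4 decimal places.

For each component E[X²] = Var + (mean)², giving 1: 13.2; 2: 151.38; 3: 110.24; 4: 45.5.
Overall E[X²] = 0.0833333·13.2 + 0.333333·151.38 + 0.416667·110.24 + 0.166667·45.5 = 105.077.

105.0767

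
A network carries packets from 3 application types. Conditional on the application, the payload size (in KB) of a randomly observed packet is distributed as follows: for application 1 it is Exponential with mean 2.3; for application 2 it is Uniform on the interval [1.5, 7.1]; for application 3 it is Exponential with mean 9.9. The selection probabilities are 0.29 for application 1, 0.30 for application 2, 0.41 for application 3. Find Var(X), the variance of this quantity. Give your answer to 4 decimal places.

53.5751

Per component, 1: μ=2.3, E[X²]=10.58; 2: μ=4.3, E[X²]=21.1033; 3: μ=9.9, E[X²]=196.02.
E[X] = 0.29·2.3 + 0.3·4.3 + 0.41·9.9 = 6.016.
E[X²] = 0.29·10.58 + 0.3·21.1033 + 0.41·196.02 = 89.7674.
Var(X) = E[X²] − (E[X])² = 89.7674 − 36.1923 = 53.5751.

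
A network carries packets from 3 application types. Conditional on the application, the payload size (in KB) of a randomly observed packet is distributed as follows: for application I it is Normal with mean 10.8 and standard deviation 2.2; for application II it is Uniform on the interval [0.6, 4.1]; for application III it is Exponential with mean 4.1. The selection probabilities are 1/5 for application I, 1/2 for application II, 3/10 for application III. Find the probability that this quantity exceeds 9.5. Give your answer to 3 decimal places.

0.174

Conditional on each application, P(X > 9.5): I: 0.722709; II: 0; III: 0.0985616.
By total probability, P(X > 9.5) = 0.2·0.722709 + 0.5·0 + 0.3·0.0985616 = 0.17411.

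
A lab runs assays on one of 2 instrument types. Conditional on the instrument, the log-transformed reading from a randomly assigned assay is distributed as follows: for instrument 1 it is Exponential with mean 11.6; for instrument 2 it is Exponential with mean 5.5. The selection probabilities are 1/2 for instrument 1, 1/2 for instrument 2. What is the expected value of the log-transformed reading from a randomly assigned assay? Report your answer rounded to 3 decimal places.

Component means — 1: 11.6; 2: 5.5.
E[X] = 0.5·11.6 + 0.5·5.5 = 8.55.

8.550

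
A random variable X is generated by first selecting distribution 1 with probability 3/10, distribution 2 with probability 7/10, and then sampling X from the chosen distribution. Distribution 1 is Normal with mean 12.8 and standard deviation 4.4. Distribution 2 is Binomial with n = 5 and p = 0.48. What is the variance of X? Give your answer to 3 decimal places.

Per component, 1: μ=12.8, E[X²]=183.2; 2: μ=2.4, E[X²]=7.008.
E[X] = 0.3·12.8 + 0.7·2.4 = 5.52.
E[X²] = 0.3·183.2 + 0.7·7.008 = 59.8656.
Var(X) = E[X²] − (E[X])² = 59.8656 − 30.4704 = 29.3952.

29.395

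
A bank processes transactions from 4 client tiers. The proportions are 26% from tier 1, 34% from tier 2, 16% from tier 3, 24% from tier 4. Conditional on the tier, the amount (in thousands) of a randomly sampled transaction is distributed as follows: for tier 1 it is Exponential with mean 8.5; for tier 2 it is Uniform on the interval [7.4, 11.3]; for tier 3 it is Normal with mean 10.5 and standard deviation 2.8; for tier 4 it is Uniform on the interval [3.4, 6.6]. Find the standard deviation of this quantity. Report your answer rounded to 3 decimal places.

4.944

Per component, 1: μ=8.5, E[X²]=144.5; 2: μ=9.35, E[X²]=88.69; 3: μ=10.5, E[X²]=118.09; 4: μ=5, E[X²]=25.8533.
E[X] = 0.26·8.5 + 0.34·9.35 + 0.16·10.5 + 0.24·5 = 8.269.
E[X²] = 0.26·144.5 + 0.34·88.69 + 0.16·118.09 + 0.24·25.8533 = 92.8238.
Var(X) = E[X²] − (E[X])² = 92.8238 − 68.3764 = 24.4474.
SD(X) = √24.4474 = 4.94444.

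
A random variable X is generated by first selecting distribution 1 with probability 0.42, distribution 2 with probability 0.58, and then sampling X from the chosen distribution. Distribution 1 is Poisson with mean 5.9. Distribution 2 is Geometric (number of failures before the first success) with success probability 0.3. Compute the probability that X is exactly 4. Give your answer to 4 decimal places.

Conditional on each component, P(X = 4): 1: 0.138312; 2: 0.07203.
By total probability, P(X = 4) = 0.42·0.138312 + 0.58·0.07203 = 0.0998684.

0.0999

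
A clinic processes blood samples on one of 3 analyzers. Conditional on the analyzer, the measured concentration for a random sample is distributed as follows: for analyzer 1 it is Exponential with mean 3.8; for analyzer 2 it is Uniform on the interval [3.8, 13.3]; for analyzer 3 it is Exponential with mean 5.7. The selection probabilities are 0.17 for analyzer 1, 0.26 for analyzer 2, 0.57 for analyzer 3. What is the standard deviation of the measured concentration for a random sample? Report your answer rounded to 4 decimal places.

5.0478

Per component, 1: μ=3.8, E[X²]=28.88; 2: μ=8.55, E[X²]=80.6233; 3: μ=5.7, E[X²]=64.98.
E[X] = 0.17·3.8 + 0.26·8.55 + 0.57·5.7 = 6.118.
E[X²] = 0.17·28.88 + 0.26·80.6233 + 0.57·64.98 = 62.9103.
Var(X) = E[X²] − (E[X])² = 62.9103 − 37.4299 = 25.4803.
SD(X) = √25.4803 = 5.04781.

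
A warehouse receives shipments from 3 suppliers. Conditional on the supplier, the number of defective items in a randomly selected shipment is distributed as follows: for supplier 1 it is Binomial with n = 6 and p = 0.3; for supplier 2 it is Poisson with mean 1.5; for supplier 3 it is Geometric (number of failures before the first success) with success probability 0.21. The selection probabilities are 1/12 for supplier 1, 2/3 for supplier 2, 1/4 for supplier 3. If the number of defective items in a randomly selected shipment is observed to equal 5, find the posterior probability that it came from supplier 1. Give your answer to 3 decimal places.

Likelihoods P(X=5 | ·): 1: 0.010206; 2: 0.01412; 3: 0.0646182.
Posterior ∝ prior × likelihood. Numerator for 1: 0.0833333·0.010206 = 0.0008505.
Normalizing constant: 0.0833333·0.010206 + 0.666667·0.01412 + 0.25·0.0646182 = 0.0264183.
P(1 | observation) = 0.0008505 / 0.0264183 = 0.0321935.

0.032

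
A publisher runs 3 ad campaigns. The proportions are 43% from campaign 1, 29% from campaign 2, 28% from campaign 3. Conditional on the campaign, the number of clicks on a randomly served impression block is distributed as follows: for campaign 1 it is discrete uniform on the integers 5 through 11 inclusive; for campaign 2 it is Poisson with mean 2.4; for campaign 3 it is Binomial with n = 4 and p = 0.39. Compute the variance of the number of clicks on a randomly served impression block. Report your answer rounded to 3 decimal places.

11.644

Per component, 1: μ=8, E[X²]=68; 2: μ=2.4, E[X²]=8.16; 3: μ=1.56, E[X²]=3.3852.
E[X] = 0.43·8 + 0.29·2.4 + 0.28·1.56 = 4.5728.
E[X²] = 0.43·68 + 0.29·8.16 + 0.28·3.3852 = 32.5543.
Var(X) = E[X²] − (E[X])² = 32.5543 − 20.9105 = 11.6438.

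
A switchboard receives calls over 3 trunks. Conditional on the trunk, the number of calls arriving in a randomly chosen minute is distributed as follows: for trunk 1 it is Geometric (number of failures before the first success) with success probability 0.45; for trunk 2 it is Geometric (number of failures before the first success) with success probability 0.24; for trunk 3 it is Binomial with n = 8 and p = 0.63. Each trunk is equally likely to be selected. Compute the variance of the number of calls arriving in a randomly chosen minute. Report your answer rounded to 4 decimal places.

Per component, 1: μ=1.22222, E[X²]=4.20988; 2: μ=3.16667, E[X²]=23.2222; 3: μ=5.04, E[X²]=27.2664.
E[X] = 0.333333·1.22222 + 0.333333·3.16667 + 0.333333·5.04 = 3.14296.
E[X²] = 0.333333·4.20988 + 0.333333·23.2222 + 0.333333·27.2664 = 18.2328.
Var(X) = E[X²] − (E[X])² = 18.2328 − 9.87822 = 8.35462.

8.3546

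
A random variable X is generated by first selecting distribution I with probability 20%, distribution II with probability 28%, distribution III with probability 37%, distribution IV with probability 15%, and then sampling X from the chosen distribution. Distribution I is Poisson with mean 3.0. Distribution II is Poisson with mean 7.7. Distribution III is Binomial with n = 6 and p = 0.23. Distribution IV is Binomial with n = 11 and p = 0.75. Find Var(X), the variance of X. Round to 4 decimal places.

Per component, I: μ=3, E[X²]=12; II: μ=7.7, E[X²]=66.99; III: μ=1.38, E[X²]=2.967; IV: μ=8.25, E[X²]=70.125.
E[X] = 0.2·3 + 0.28·7.7 + 0.37·1.38 + 0.15·8.25 = 4.5041.
E[X²] = 0.2·12 + 0.28·66.99 + 0.37·2.967 + 0.15·70.125 = 32.7737.
Var(X) = E[X²] − (E[X])² = 32.7737 − 20.2869 = 12.4868.

12.4868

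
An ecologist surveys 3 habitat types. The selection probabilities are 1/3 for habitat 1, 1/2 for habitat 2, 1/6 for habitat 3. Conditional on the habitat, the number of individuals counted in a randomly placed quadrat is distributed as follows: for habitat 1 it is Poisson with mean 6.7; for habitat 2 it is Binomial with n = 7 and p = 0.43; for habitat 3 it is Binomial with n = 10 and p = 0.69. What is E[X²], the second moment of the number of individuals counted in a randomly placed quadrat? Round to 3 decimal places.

For each component E[X²] = Var + (mean)², giving 1: 51.59; 2: 10.7758; 3: 49.749.
Overall E[X²] = 0.333333·51.59 + 0.5·10.7758 + 0.166667·49.749 = 30.8761.

30.876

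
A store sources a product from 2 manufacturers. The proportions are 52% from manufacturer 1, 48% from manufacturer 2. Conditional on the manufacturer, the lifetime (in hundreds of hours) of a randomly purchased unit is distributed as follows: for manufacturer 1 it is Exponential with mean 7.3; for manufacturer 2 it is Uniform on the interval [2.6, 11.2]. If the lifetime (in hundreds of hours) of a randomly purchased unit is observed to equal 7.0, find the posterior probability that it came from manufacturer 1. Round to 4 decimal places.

0.3285

Likelihoods f(7.0 | ·): 1: 0.0525086; 2: 0.116279.
Posterior ∝ prior × likelihood. Numerator for 1: 0.52·0.0525086 = 0.0273045.
Normalizing constant: 0.52·0.0525086 + 0.48·0.116279 = 0.0831184.
P(1 | observation) = 0.0273045 / 0.0831184 = 0.328501.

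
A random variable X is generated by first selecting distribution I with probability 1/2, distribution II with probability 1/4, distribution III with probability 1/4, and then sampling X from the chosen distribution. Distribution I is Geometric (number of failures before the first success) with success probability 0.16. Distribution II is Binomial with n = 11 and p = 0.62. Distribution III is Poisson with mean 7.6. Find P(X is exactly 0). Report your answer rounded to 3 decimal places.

Conditional on each component, P(X = 0): I: 0.16; II: 2.38572e-05; III: 0.000500451.
By total probability, P(X = 0) = 0.5·0.16 + 0.25·2.38572e-05 + 0.25·0.000500451 = 0.0801311.

0.080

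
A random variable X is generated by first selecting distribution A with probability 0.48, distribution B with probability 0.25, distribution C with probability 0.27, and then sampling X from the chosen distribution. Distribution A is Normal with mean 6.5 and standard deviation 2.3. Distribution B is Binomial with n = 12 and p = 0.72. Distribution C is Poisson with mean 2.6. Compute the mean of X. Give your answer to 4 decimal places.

5.9820

Component means — A: 6.5; B: 8.64; C: 2.6.
E[X] = 0.48·6.5 + 0.25·8.64 + 0.27·2.6 = 5.982.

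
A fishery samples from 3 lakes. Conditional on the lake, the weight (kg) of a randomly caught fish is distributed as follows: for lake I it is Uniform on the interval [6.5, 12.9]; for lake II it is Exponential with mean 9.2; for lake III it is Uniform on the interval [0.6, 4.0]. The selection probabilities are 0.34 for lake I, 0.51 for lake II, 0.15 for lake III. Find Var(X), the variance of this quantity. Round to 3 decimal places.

50.950

Per component, I: μ=9.7, E[X²]=97.5033; II: μ=9.2, E[X²]=169.28; III: μ=2.3, E[X²]=6.25333.
E[X] = 0.34·9.7 + 0.51·9.2 + 0.15·2.3 = 8.335.
E[X²] = 0.34·97.5033 + 0.51·169.28 + 0.15·6.25333 = 120.422.
Var(X) = E[X²] − (E[X])² = 120.422 − 69.4722 = 50.9497.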